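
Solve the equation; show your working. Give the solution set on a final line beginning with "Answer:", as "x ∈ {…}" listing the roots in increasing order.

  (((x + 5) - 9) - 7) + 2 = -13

Step 1. [(((x + 5) - 9) - 7) + 2 = -13] subtract 2: x sits inside (… + 2), so sub: ((x + 5) - 9) - 7 = -15.
Step 2. [((x + 5) - 9) - 7 = -15] -7 is outermost — add 7 both sides. So sub: (x + 5) - 9 = -8.
Step 3. [(x + 5) - 9 = -8] the outer -9 inverts by adding 9 ⇒ sub: x + 5 = 1.
Step 4. [x + 5 = 1] peel the +5: subtract 5 from each side. So sub: x = -4.

Answer: x ∈ {-4}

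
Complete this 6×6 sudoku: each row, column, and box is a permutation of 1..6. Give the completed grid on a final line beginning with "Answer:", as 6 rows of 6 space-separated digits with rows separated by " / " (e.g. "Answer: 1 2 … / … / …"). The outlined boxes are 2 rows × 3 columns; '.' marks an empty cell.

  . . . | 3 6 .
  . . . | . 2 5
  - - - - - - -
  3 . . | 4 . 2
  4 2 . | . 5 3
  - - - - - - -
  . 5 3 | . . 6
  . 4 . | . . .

Step 1. [r1c2∈{1}] r1c2's peers cover all but 1. So r1c2=1.
Step 2. [r6c6∈{1}] r6c6 has the single candidate 1, so r6c6=1.
Step 3. [r3c3∈{1,5,6}] r3c3 is the only open cell in row 3 admitting 5, so r3c3=5.
Step 4. [r2c1∈{6}] r2c1's peers cover all but 6, so r2c1=6.
Step 5. [r6c1∈{2}] nothing but 2 survives at r6c1, so r6c1=2.
Step 6. [r4c4∈{1,6}] r4c4 is the only open cell in col 4 admitting 6, so r4c4=6.
Step 7. [r1c6∈{4}] r1c6 is down to just 4 ⇒ r1c6=4.
Step 8. [r1c3∈{2}] r1c3 has the single candidate 2 ⇒ r1c3=2.
Step 9. [r2c4∈{1}] nothing but 1 survives at r2c4, so r2c4=1.
Step 10. [r5c1∈{1}] r5c1's peers cover all but 1. So r5c1=1.
Step 11. [r6c5∈{3}] nothing but 3 survives at r6c5 ⇒ r6c5=3.
Step 12. [r1c1∈{5}] r1c1 has the single candidate 5, so r1c1=5.
Step 13. [r3c2∈{6}] nothing but 6 survives at r3c2. So r3c2=6.
Step 14. [r3c5∈{1}] nothing but 1 survives at r3c5, so r3c5=1.
Step 15. [r5c5∈{4}] r5c5's peers cover all but 4, so r5c5=4.
Step 16. [r5c4∈{2}] r5c4 is down to just 2. So r5c4=2.
Step 17. [r2c3∈{4}] r2c3 has the single candidate 4 ⇒ r2c3=4.
Step 18. [r6c3∈{6}] nothing but 6 survives at r6c3, so r6c3=6.
Step 19. [r6c4∈{5}] only 5 remains possible at r6c4 ⇒ r6c4=5.
Step 20. [r2c2∈{3}] r2c2's peers cover all but 3 ⇒ r2c2=3.
Step 21. [r4c3∈{1}] only 1 remains possible at r4c3. So r4c3=1.

Answer: 5 1 2 3 6 4 / 6 3 4 1 2 5 / 3 6 5 4 1 2 / 4 2 1 6 5 3 / 1 5 3 2 4 6 / 2 4 6 5 3 1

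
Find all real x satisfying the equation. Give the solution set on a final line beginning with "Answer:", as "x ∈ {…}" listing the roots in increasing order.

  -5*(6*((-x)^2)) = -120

Step 1. [-5*(6*((-x)^2)) = -120] -5 out front; divide by -5 ⇒ div: 6*((-x)^2) = 24.
Step 2. [6*((-x)^2) = 24] 6 out front; divide by 6. So div: (-x)^2 = 4.
Step 3. [(-x)^2 = 4] √ both sides: 4 ≥ 0 gives two branches. So sqrt: -x = 2 or -2.
Step 4. [-x = 2 or -2] LHS negated; negate both sides, so neg: x = -2 or 2.

Answer: x ∈ {-2, 2}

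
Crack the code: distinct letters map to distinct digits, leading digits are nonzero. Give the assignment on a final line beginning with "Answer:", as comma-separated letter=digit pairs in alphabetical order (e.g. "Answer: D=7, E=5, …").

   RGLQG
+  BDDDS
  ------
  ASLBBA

Step 1. [col 1: G + S ≡ A (mod 10)] G=4 is one option consistent with column 1 (G + S ≡ A (mod 10), carry-in 0) — take it ⇒ G=4.
Step 2. [col 1: G + S ≡ A (mod 10)] no forcing yet in column 1 (carry-in 0); A=1 is free and consistent — try it ⇒ A=1.
Step 3. [col 1: G + S ≡ A (mod 10)] column 1 reads G+S+carry(0)=A with G=4, A=1; with digits 1,4 already taken and all letters distinct, the only value for S is 7, so S=7.
Step 4. [col 2: Q + D ≡ B (mod 10)] D=2 is one option consistent with column 2 (Q + D ≡ B (mod 10), carry-in 1) — take it ⇒ D=2.
Step 5. [col 2: Q + D ≡ B (mod 10)] B=8 is one option consistent with column 2 (Q + D ≡ B (mod 10), carry-in 1) — take it, so B=8.
Step 6. [col 2: Q + D ≡ B (mod 10)] from column 2 (D=2, B=8, carry-in 1, digits 1,2,4,7,8 already taken and all letters distinct): Q must equal 5. So Q=5.
Step 7. [col 3: L + D ≡ B (mod 10)] column 3 reads L+D+carry(0)=B with D=2, B=8; with digits 1,2,4,5,7,8 already taken and all letters distinct, the only value for L is 6. So L=6.
Step 8. [col 5: R + B ≡ S (mod 10)] column 5 reads R+B+carry(0)=S with B=8, S=7; with digits 1,2,4,5,6,7,8 already taken and all letters distinct, the only value for R is 9 ⇒ R=9.

Answer: A=1, B=8, D=2, G=4, L=6, Q=5, R=9, S=7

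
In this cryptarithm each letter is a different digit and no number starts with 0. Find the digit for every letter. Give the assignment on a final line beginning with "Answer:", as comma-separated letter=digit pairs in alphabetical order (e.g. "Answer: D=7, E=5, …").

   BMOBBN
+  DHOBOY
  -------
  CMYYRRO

Step 1. [col 1: N + Y ≡ O (mod 10)] Y=5 is one option consistent with column 1 (N + Y ≡ O (mod 10), carry-in 0) — take it ⇒ Y=5.
Step 2. [C] adding two 6-digit numbers gives at most 6+1 digits, and here it does — C is that final carry and must be 1, so C=1.
Step 3. [col 1: N + Y ≡ O (mod 10)] no forcing yet in column 1 (carry-in 0); O=7 is free and consistent — try it. So O=7.
Step 4. [col 1: N + Y ≡ O (mod 10)] column 1 reads N+Y+carry(0)=O with Y=5, O=7; with digits 1,5,7 already taken and all letters distinct, the only value for N is 2 ⇒ N=2.
Step 5. [col 2: B + O ≡ R (mod 10)] column 2 (B + O ≡ R (mod 10), carry-in 0) doesn't pin B yet; pick B=6 and continue, so B=6.
Step 6. [col 2: B + O ≡ R (mod 10)] in column 2 we have B+O≡R with carry-in 0; given B=6, O=7 and digits 1,2,5,6,7 already taken and all letters distinct, that pins R to 3 ⇒ R=3.
Step 7. [col 5: M + H ≡ Y (mod 10)] no forcing yet in column 5 (carry-in 1); H=0 is free and consistent — try it, so H=0.
Step 8. [col 5: M + H ≡ Y (mod 10)] column 5: given H=0, Y=5, carry-in 1, and digits 0,1,2,3,5,6,7 already taken and all letters distinct, M+H≡Y (mod 10) forces M=4, so M=4.
Step 9. [col 6: B + D ≡ M (mod 10)] in column 6 we have B+D≡M with carry-in 0; given B=6, M=4 and digits 0,1,2,3,4,5,6,7 already taken and all letters distinct, that pins D to 8 ⇒ D=8.

Answer: B=6, C=1, D=8, H=0, M=4, N=2, O=7, R=3, Y=5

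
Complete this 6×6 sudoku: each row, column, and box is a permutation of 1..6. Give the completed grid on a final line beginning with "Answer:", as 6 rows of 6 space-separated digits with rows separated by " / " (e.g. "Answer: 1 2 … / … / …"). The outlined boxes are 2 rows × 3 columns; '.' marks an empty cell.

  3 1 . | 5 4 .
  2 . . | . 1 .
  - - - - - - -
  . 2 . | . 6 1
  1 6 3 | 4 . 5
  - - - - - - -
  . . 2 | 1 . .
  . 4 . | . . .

Step 1. [r6c4∈{2,3,6}] col 4 places 2 nowhere but r6c4, so r6c4=2.
Step 2. [r2c4∈{3,6}] col 4 places 6 nowhere but r2c4, so r2c4=6.
Step 3. [r5c2∈{3,5}] col 2 places 3 nowhere but r5c2 ⇒ r5c2=3.
Step 4. [r5c5∈{5}] r5c5 has the single candidate 5. So r5c5=5.
Step 5. [r5c1∈{6}] only 6 remains possible at r5c1. So r5c1=6.
Step 6. [r3c1∈{4,5}] across col 1, 4 lands solely at r3c1, so r3c1=4.
Step 7. [r3c3∈{5}] r3c3's peers cover all but 5 ⇒ r3c3=5.
Step 8. [r6c6∈{3,6}] r6c6 is the only open cell in row 6 admitting 6. So r6c6=6.
Step 9. [r6c1∈{5}] only 5 remains possible at r6c1. So r6c1=5.
Step 10. [r2c6∈{3}] r2c6's peers cover all but 3. So r2c6=3.
Step 11. [r1c6∈{2}] nothing but 2 survives at r1c6 ⇒ r1c6=2.
Step 12. [r3c4∈{3}] r3c4 has the single candidate 3. So r3c4=3.
Step 13. [r2c2∈{5}] r2c2 is down to just 5, so r2c2=5.
Step 14. [r4c5∈{2}] r4c5 has the single candidate 2. So r4c5=2.
Step 15. [r2c3∈{4}] r2c3 has the single candidate 4 ⇒ r2c3=4.
Step 16. [r6c5∈{3}] r6c5 has the single candidate 3. So r6c5=3.
Step 17. [r1c3∈{6}] r1c3's peers cover all but 6. So r1c3=6.
Step 18. [r5c6∈{4}] r5c6's peers cover all but 4 ⇒ r5c6=4.
Step 19. [r6c3∈{1}] r6c3's peers cover all but 1 ⇒ r6c3=1.

Answer: 3 1 6 5 4 2 / 2 5 4 6 1 3 / 4 2 5 3 6 1 / 1 6 3 4 2 5 / 6 3 2 1 5 4 / 5 4 1 2 3 6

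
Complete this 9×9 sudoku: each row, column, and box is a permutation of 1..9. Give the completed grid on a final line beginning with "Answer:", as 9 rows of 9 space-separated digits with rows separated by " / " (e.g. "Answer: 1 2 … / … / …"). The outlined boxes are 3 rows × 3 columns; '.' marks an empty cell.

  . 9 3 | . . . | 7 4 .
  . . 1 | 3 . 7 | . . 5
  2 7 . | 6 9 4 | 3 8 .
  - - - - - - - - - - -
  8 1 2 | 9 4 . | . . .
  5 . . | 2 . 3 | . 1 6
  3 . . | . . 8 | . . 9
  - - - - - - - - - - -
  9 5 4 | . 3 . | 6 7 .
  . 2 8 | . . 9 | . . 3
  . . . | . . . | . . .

Step 1. [r8c8∈{5}] only 5 remains possible at r8c8 ⇒ r8c8=5.
Step 2. [r9c9∈{1,2,4,8}] 4 has one home in col 9: r9c9. So r9c9=4.
Step 3. [r5c5∈{7}] only 7 remains possible at r5c5, so r5c5=7.
Step 4. [r8c7∈{1}] r8c7 has the single candidate 1 ⇒ r8c7=1.
Step 5. [r9c1∈{1,6,7}] 1 has one home in col 1: r9c1 ⇒ r9c1=1.
Step 6. [r2c8∈{2,6,9}] r2c8 is the only open cell in col 8 admitting 6 ⇒ r2c8=6.
Step 7. [r8c5∈{6}] r8c5 is down to just 6, so r8c5=6.
Step 8. [r5c2∈{4}] only 4 remains possible at r5c2, so r5c2=4.
Step 9. [r7c9∈{2,8}] col 9 places 8 nowhere but r7c9. So r7c9=8.
Step 10. [r7c6∈{1,2}] across row 7, 2 lands solely at r7c6 ⇒ r7c6=2.
Step 11. [r9c6∈{5}] only 5 remains possible at r9c6 ⇒ r9c6=5.
Step 12. [r1c6∈{1}] nothing but 1 survives at r1c6 ⇒ r1c6=1.
Step 13. [r9c5∈{8}] r9c5's peers cover all but 8 ⇒ r9c5=8.
Step 14. [r9c8∈{2,9}] r9c8 is the only open cell in col 8 admitting 9 ⇒ r9c8=9.
Step 15. [r6c5∈{1,5}] 1 has one home in col 5: r6c5, so r6c5=1.
Step 16. [r6c3∈{6,7}] in row 6, 7 fits only at r6c3, so r6c3=7.
Step 17. [r9c7∈{2}] r9c7 has the single candidate 2, so r9c7=2.
Step 18. [r1c5∈{2,5}] in col 5, 5 fits only at r1c5, so r1c5=5.
Step 19. [r6c4∈{5}] r6c4 has the single candidate 5 ⇒ r6c4=5.
Step 20. [r8c1∈{7}] r8c1 is down to just 7, so r8c1=7.
Step 21. [r6c2∈{6}] r6c2's peers cover all but 6. So r6c2=6.
Step 22. [r6c8∈{2}] r6c8's peers cover all but 2, so r6c8=2.
Step 23. [r3c3∈{5}] r3c3 has the single candidate 5, so r3c3=5.
Step 24. [r1c1∈{6}] only 6 remains possible at r1c1. So r1c1=6.
Step 25. [r2c1∈{4}] r2c1 is down to just 4, so r2c1=4.
Step 26. [r2c5∈{2}] r2c5's peers cover all but 2. So r2c5=2.
Step 27. [r1c9∈{2}] r1c9's peers cover all but 2. So r1c9=2.
Step 28. [r9c4∈{7}] r9c4 has the single candidate 7. So r9c4=7.
Step 29. [r1c4∈{8}] nothing but 8 survives at r1c4, so r1c4=8.
Step 30. [r4c8∈{3}] nothing but 3 survives at r4c8, so r4c8=3.
Step 31. [r4c7∈{5}] nothing but 5 survives at r4c7 ⇒ r4c7=5.
Step 32. [r4c6∈{6}] only 6 remains possible at r4c6. So r4c6=6.
Step 33. [r7c4∈{1}] r7c4 has the single candidate 1. So r7c4=1.
Step 34. [r2c7∈{9}] r2c7 is down to just 9. So r2c7=9.
Step 35. [r6c7∈{4}] r6c7 has the single candidate 4, so r6c7=4.
Step 36. [r5c7∈{8}] r5c7 is down to just 8. So r5c7=8.
Step 37. [r9c2∈{3}] r9c2's peers cover all but 3, so r9c2=3.
Step 38. [r8c4∈{4}] only 4 remains possible at r8c4, so r8c4=4.
Step 39. [r2c2∈{8}] r2c2's peers cover all but 8 ⇒ r2c2=8.
Step 40. [r3c9∈{1}] only 1 remains possible at r3c9 ⇒ r3c9=1.
Step 41. [r9c3∈{6}] r9c3 is down to just 6, so r9c3=6.
Step 42. [r5c3∈{9}] only 9 remains possible at r5c3, so r5c3=9.
Step 43. [r4c9∈{7}] r4c9's peers cover all but 7. So r4c9=7.

Answer: 6 9 3 8 5 1 7 4 2 / 4 8 1 3 2 7 9 6 5 / 2 7 5 6 9 4 3 8 1 / 8 1 2 9 4 6 5 3 7 / 5 4 9 2 7 3 8 1 6 / 3 6 7 5 1 8 4 2 9 / 9 5 4 1 3 2 6 7 8 / 7 2 8 4 6 9 1 5 3 / 1 3 6 7 8 5 2 9 4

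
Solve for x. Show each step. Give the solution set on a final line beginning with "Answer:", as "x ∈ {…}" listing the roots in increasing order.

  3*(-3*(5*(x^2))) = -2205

Step 1. [3*(-3*(5*(x^2))) = -2205] LHS = 3·(…); ÷3 both sides ⇒ div: -3*(5*(x^2)) = -735.
Step 2. [-3*(5*(x^2)) = -735] -3 out front; divide by -3, so div: 5*(x^2) = 245.
Step 3. [5*(x^2) = 245] LHS = 5·(…); ÷5 both sides. So div: x^2 = 49.
Step 4. [x^2 = 49] LHS squared, RHS 49 ≥ 0: apply √ (±) ⇒ sqrt: x = 7 or -7.

Answer: x ∈ {-7, 7}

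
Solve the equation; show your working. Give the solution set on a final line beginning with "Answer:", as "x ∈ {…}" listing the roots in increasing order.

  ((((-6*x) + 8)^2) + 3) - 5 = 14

Step 1. [((((-6*x) + 8)^2) + 3) - 5 = 14] peel the -5: add 5 from each side ⇒ sub: (((-6*x) + 8)^2) + 3 = 19.
Step 2. [(((-6*x) + 8)^2) + 3 = 19] +3 is outermost — subtract 3 both sides, so sub: ((-6*x) + 8)^2 = 16.
Step 3. [((-6*x) + 8)^2 = 16] √ both sides: 16 ≥ 0 gives two branches. So sqrt: (-6*x) + 8 = 4 or -4.
Step 4. [(-6*x) + 8 = 4 or -4] the outer +8 inverts by subtracting 8 ⇒ sub: -6*x = -4 or -12.
Step 5. [-6*x = -4 or -12] -6·(inner) — divide through by -6 ⇒ div: x = 2/3 or 2.

Answer: x ∈ {2/3, 2}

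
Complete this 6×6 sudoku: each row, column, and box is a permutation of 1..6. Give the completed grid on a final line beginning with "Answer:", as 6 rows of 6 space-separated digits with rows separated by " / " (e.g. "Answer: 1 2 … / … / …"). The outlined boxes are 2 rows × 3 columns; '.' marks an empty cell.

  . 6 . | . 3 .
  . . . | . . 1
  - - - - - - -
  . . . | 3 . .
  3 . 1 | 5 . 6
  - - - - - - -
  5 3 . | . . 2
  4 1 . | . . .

Step 1. [r2c1∈{2}] r2c1's peers cover all but 2 ⇒ r2c1=2.
Step 2. [r3c6∈{4}] r3c6's peers cover all but 4 ⇒ r3c6=4.
Step 3. [r6c4∈{6}] only 6 remains possible at r6c4. So r6c4=6.
Step 4. [r2c4∈{4}] r2c4's peers cover all but 4. So r2c4=4.
Step 5. [r2c2∈{5}] r2c2's peers cover all but 5. So r2c2=5.
Step 6. [r3c2∈{2}] r3c2's peers cover all but 2, so r3c2=2.
Step 7. [r6c5∈{5}] only 5 remains possible at r6c5 ⇒ r6c5=5.
Step 8. [r3c1∈{6}] nothing but 6 survives at r3c1, so r3c1=6.
Step 9. [r5c5∈{1,4}] r5c5 is the only open cell in row 5 admitting 4 ⇒ r5c5=4.
Step 10. [r5c4∈{1}] r5c4 has the single candidate 1. So r5c4=1.
Step 11. [r4c5∈{2}] only 2 remains possible at r4c5, so r4c5=2.
Step 12. [r2c3∈{3}] r2c3 has the single candidate 3, so r2c3=3.
Step 13. [r4c2∈{4}] r4c2 has the single candidate 4, so r4c2=4.
Step 14. [r1c4∈{2}] nothing but 2 survives at r1c4, so r1c4=2.
Step 15. [r5c3∈{6}] r5c3 has the single candidate 6. So r5c3=6.
Step 16. [r3c3∈{5}] r3c3 is down to just 5, so r3c3=5.
Step 17. [r1c3∈{4}] r1c3 is down to just 4. So r1c3=4.
Step 18. [r1c6∈{5}] only 5 remains possible at r1c6. So r1c6=5.
Step 19. [r6c3∈{2}] r6c3 is down to just 2 ⇒ r6c3=2.
Step 20. [r2c5∈{6}] nothing but 6 survives at r2c5 ⇒ r2c5=6.
Step 21. [r3c5∈{1}] only 1 remains possible at r3c5 ⇒ r3c5=1.
Step 22. [r6c6∈{3}] nothing but 3 survives at r6c6. So r6c6=3.
Step 23. [r1c1∈{1}] r1c1 is down to just 1. So r1c1=1.

Answer: 1 6 4 2 3 5 / 2 5 3 4 6 1 / 6 2 5 3 1 4 / 3 4 1 5 2 6 / 5 3 6 1 4 2 / 4 1 2 6 5 3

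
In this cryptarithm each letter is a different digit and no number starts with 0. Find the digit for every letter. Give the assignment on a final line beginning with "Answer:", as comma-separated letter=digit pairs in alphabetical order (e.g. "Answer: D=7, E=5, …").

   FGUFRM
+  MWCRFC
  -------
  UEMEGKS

Step 1. [col 1: M + C ≡ S (mod 10)] C=9 is one option consistent with column 1 (M + C ≡ S (mod 10), carry-in 0) — take it, so C=9.
Step 2. [U] the sum has 7 digits but both addends have 6; that extra leading digit U is the final carry, namely 1, so U=1.
Step 3. [col 1: M + C ≡ S (mod 10)] several values work for M in column 1 (M + C ≡ S (mod 10), carry-in 0); try M=4 ⇒ M=4.
Step 4. [col 1: M + C ≡ S (mod 10)] from column 1 (M=4, C=9, carry-in 0, digits 1,4,9 already taken and all letters distinct): S must equal 3. So S=3.
Step 5. [col 2: R + F ≡ K (mod 10)] no forcing yet in column 2 (carry-in 1); K=8 is free and consistent — try it, so K=8.
Step 6. [col 2: R + F ≡ K (mod 10)] several values work for F in column 2 (R + F ≡ K (mod 10), carry-in 1); try F=5, so F=5.
Step 7. [col 2: R + F ≡ K (mod 10)] column 2 reads R+F+carry(1)=K with F=5, K=8; with digits 1,3,4,5,8,9 already taken and all letters distinct, the only value for R is 2, so R=2.
Step 8. [col 3: F + R ≡ G (mod 10)] from column 3 (F=5, R=2, carry-in 0, digits 1,2,3,4,5,8,9 already taken and all letters distinct): G must equal 7. So G=7.
Step 9. [col 4: U + C ≡ E (mod 10)] in column 4 we have U+C≡E with carry-in 0; given U=1, C=9 and digits 1,2,3,4,5,7,8,9 already taken and all letters distinct, that pins E to 0, so E=0.
Step 10. [col 5: G + W ≡ M (mod 10)] from column 5 (G=7, M=4, carry-in 1, digits 0,1,2,3,4,5,7,8,9 already taken and all letters distinct): W must equal 6, so W=6.

Answer: C=9, E=0, F=5, G=7, K=8, M=4, R=2, S=3, U=1, W=6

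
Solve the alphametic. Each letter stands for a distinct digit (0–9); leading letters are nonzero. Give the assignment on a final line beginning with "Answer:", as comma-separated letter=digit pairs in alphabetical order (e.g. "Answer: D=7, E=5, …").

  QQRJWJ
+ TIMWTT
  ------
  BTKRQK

Step 1. [col 1: J + T ≡ K (mod 10)] several values work for K in column 1 (J + T ≡ K (mod 10), carry-in 0); try K=7. So K=7.
Step 2. [col 1: J + T ≡ K (mod 10)] column 1 (J + T ≡ K (mod 10), carry-in 0) doesn't pin T yet; pick T=3 and continue, so T=3.
Step 3. [col 1: J + T ≡ K (mod 10)] column 1 reads J+T+carry(0)=K with T=3, K=7; with digits 3,7 already taken and all letters distinct, the only value for J is 4 ⇒ J=4.
Step 4. [col 2: W + T ≡ Q (mod 10)] Q=5 is one option consistent with column 2 (W + T ≡ Q (mod 10), carry-in 0) — take it ⇒ Q=5.
Step 5. [col 2: W + T ≡ Q (mod 10)] from column 2 (T=3, Q=5, carry-in 0, digits 3,4,5,7 already taken and all letters distinct): W must equal 2, so W=2.
Step 6. [col 3: J + W ≡ R (mod 10)] column 3 reads J+W+carry(0)=R with J=4, W=2; with digits 2,3,4,5,7 already taken and all letters distinct, the only value for R is 6 ⇒ R=6.
Step 7. [col 4: R + M ≡ K (mod 10)] from column 4 (R=6, K=7, carry-in 0, digits 2,3,4,5,6,7 already taken and all letters distinct): M must equal 1 ⇒ M=1.
Step 8. [col 5: Q + I ≡ T (mod 10)] column 5: given Q=5, T=3, carry-in 0, and digits 1,2,3,4,5,6,7 already taken and all letters distinct, Q+I≡T (mod 10) forces I=8, so I=8.
Step 9. [col 6: Q + T ≡ B (mod 10)] from column 6 (Q=5, T=3, carry-in 1, digits 1,2,3,4,5,6,7,8 already taken and all letters distinct): B must equal 9, so B=9.

Answer: B=9, I=8, J=4, K=7, M=1, Q=5, R=6, T=3, W=2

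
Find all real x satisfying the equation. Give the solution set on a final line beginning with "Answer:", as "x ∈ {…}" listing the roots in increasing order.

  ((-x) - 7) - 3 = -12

Step 1. [((-x) - 7) - 3 = -12] -3 is outermost — add 3 both sides ⇒ sub: (-x) - 7 = -9.
Step 2. [(-x) - 7 = -9] the outer -7 inverts by adding 7. So sub: -x = -2.
Step 3. [-x = -2] flip signs both sides, so neg: x = 2.

Answer: x ∈ {2}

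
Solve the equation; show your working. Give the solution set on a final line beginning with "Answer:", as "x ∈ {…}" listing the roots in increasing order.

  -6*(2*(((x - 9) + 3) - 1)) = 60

Step 1. [-6*(2*(((x - 9) + 3) - 1)) = 60] -6 out front; divide by -6 ⇒ div: 2*(((x - 9) + 3) - 1) = -10.
Step 2. [2*(((x - 9) + 3) - 1) = -10] 2 out front; divide by 2 ⇒ div: ((x - 9) + 3) - 1 = -5.
Step 3. [((x - 9) + 3) - 1 = -5] 1 comes off first (add 1). So sub: (x - 9) + 3 = -4.
Step 4. [(x - 9) + 3 = -4] peel the +3: subtract 3 from each side, so sub: x - 9 = -7.
Step 5. [x - 9 = -7] the outer -9 inverts by adding 9 ⇒ sub: x = 2.

Answer: x ∈ {2}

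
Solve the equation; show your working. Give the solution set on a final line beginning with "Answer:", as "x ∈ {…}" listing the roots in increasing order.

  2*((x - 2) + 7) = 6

Step 1. [2*((x - 2) + 7) = 6] divide by the outer 2, so div: (x - 2) + 7 = 3.
Step 2. [(x - 2) + 7 = 3] 7 comes off first (subtract 7) ⇒ sub: x - 2 = -4.
Step 3. [x - 2 = -4] -2 is outermost — add 2 both sides. So sub: x = -2.

Answer: x ∈ {-2}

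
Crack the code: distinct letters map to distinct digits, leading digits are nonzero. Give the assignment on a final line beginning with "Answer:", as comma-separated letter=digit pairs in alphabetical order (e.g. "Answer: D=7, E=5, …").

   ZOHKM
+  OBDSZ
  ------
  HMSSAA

Step 1. [col 1: M + Z ≡ A (mod 10)] M=6 is one option consistent with column 1 (M + Z ≡ A (mod 10), carry-in 0) — take it ⇒ M=6.
Step 2. [col 1: M + Z ≡ A (mod 10)] A=4 is one option consistent with column 1 (M + Z ≡ A (mod 10), carry-in 0) — take it ⇒ A=4.
Step 3. [H] H is the leading digit of a 6-digit sum of two 5-digit numbers; the final carry is exactly 1, so H=1.
Step 4. [col 1: M + Z ≡ A (mod 10)] column 1: given M=6, A=4, carry-in 0, and digits 1,4,6 already taken and all letters distinct, M+Z≡A (mod 10) forces Z=8, so Z=8.
Step 5. [col 2: K + S ≡ A (mod 10)] several values work for S in column 2 (K + S ≡ A (mod 10), carry-in 1); try S=0, so S=0.
Step 6. [col 2: K + S ≡ A (mod 10)] in column 2 we have K+S≡A with carry-in 1; given S=0, A=4 and digits 0,1,4,6,8 already taken and all letters distinct, that pins K to 3, so K=3.
Step 7. [col 3: H + D ≡ S (mod 10)] column 3: given H=1, S=0, carry-in 0, and digits 0,1,3,4,6,8 already taken and all letters distinct, H+D≡S (mod 10) forces D=9. So D=9.
Step 8. [col 4: O + B ≡ S (mod 10)] column 4 (O + B ≡ S (mod 10), carry-in 1) doesn't pin B yet; pick B=2 and continue ⇒ B=2.
Step 9. [col 4: O + B ≡ S (mod 10)] from column 4 (B=2, S=0, carry-in 1, digits 0,1,2,3,4,6,8,9 already taken and all letters distinct): O must equal 7, so O=7.

Answer: A=4, B=2, D=9, H=1, K=3, M=6, O=7, S=0, Z=8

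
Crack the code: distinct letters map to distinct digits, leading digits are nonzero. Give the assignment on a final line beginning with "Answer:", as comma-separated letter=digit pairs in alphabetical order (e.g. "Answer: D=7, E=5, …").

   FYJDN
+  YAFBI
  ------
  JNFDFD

Step 1. [col 1: N + I ≡ D (mod 10)] several values work for D in column 1 (N + I ≡ D (mod 10), carry-in 0); try D=0, so D=0.
Step 2. [col 1: N + I ≡ D (mod 10)] no forcing yet in column 1 (carry-in 0); I=6 is free and consistent — try it ⇒ I=6.
Step 3. [J] the sum has 6 digits but both addends have 5; that extra leading digit J is the final carry, namely 1, so J=1.
Step 4. [col 1: N + I ≡ D (mod 10)] column 1 reads N+I+carry(0)=D with I=6, D=0; with digits 0,1,6 already taken and all letters distinct, the only value for N is 4, so N=4.
Step 5. [col 2: D + B ≡ F (mod 10)] B=8 is one option consistent with column 2 (D + B ≡ F (mod 10), carry-in 1) — take it ⇒ B=8.
Step 6. [col 2: D + B ≡ F (mod 10)] from column 2 (D=0, B=8, carry-in 1, digits 0,1,4,6,8 already taken and all letters distinct): F must equal 9 ⇒ F=9.
Step 7. [col 4: Y + A ≡ F (mod 10)] Y=5 is one option consistent with column 4 (Y + A ≡ F (mod 10), carry-in 1) — take it ⇒ Y=5.
Step 8. [col 4: Y + A ≡ F (mod 10)] column 4 reads Y+A+carry(1)=F with Y=5, F=9; with digits 0,1,4,5,6,8,9 already taken and all letters distinct, the only value for A is 3. So A=3.

Answer: A=3, B=8, D=0, F=9, I=6, J=1, N=4, Y=5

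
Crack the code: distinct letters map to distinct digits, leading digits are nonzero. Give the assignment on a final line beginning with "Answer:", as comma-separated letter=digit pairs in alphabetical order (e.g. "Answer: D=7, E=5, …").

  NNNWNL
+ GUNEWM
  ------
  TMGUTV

Step 1. [col 1: L + M ≡ V (mod 10)] several values work for V in column 1 (L + M ≡ V (mod 10), carry-in 0); try V=1. So V=1.
Step 2. [col 1: L + M ≡ V (mod 10)] several values work for M in column 1 (L + M ≡ V (mod 10), carry-in 0); try M=7 ⇒ M=7.
Step 3. [col 1: L + M ≡ V (mod 10)] column 1: given M=7, V=1, carry-in 0, and digits 1,7 already taken and all letters distinct, L+M≡V (mod 10) forces L=4. So L=4.
Step 4. [col 2: N + W ≡ T (mod 10)] N=6 is one option consistent with column 2 (N + W ≡ T (mod 10), carry-in 1) — take it. So N=6.
Step 5. [col 2: N + W ≡ T (mod 10)] several values work for T in column 2 (N + W ≡ T (mod 10), carry-in 1); try T=9, so T=9.
Step 6. [col 2: N + W ≡ T (mod 10)] column 2: given N=6, T=9, carry-in 1, and digits 1,4,6,7,9 already taken and all letters distinct, N+W≡T (mod 10) forces W=2, so W=2.
Step 7. [col 3: W + E ≡ U (mod 10)] column 3 (W + E ≡ U (mod 10), carry-in 0) doesn't pin U yet; pick U=0 and continue ⇒ U=0.
Step 8. [col 3: W + E ≡ U (mod 10)] in column 3 we have W+E≡U with carry-in 0; given W=2, U=0 and digits 0,1,2,4,6,7,9 already taken and all letters distinct, that pins E to 8, so E=8.
Step 9. [col 4: N + N ≡ G (mod 10)] from column 4 (N=6, carry-in 1, digits 0,1,2,4,6,7,8,9 already taken and all letters distinct): G must equal 3, so G=3.

Answer: E=8, G=3, L=4, M=7, N=6, T=9, U=0, V=1, W=2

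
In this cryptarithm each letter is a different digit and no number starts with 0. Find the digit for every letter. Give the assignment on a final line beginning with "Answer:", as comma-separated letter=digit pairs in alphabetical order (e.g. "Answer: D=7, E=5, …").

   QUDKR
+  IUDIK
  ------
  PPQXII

Step 1. [col 1: R + K ≡ I (mod 10)] no forcing yet in column 1 (carry-in 0); R=5 is free and consistent — try it ⇒ R=5.
Step 2. [col 1: R + K ≡ I (mod 10)] K=9 is one option consistent with column 1 (R + K ≡ I (mod 10), carry-in 0) — take it, so K=9.
Step 3. [P] the sum has 6 digits but both addends have 5; that extra leading digit P is the final carry, namely 1. So P=1.
Step 4. [col 1: R + K ≡ I (mod 10)] column 1: given R=5, K=9, carry-in 0, and digits 1,5,9 already taken and all letters distinct, R+K≡I (mod 10) forces I=4, so I=4.
Step 5. [col 3: D + D ≡ X (mod 10)] X=7 is one option consistent with column 3 (D + D ≡ X (mod 10), carry-in 1) — take it. So X=7.
Step 6. [col 3: D + D ≡ X (mod 10)] column 3 (D + D ≡ X (mod 10), carry-in 1) doesn't pin D yet; pick D=3 and continue, so D=3.
Step 7. [col 4: U + U ≡ Q (mod 10)] several values work for Q in column 4 (U + U ≡ Q (mod 10), carry-in 0); try Q=6. So Q=6.
Step 8. [col 4: U + U ≡ Q (mod 10)] column 4: given Q=6, carry-in 0, and digits 1,3,4,5,6,7,9 already taken and all letters distinct, U+U≡Q (mod 10) forces U=8, so U=8.

Answer: D=3, I=4, K=9, P=1, Q=6, R=5, U=8, X=7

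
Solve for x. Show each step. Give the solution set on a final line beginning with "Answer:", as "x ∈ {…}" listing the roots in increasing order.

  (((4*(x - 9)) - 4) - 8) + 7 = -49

Step 1. [(((4*(x - 9)) - 4) - 8) + 7 = -49] subtract 7: x sits inside (… + 7) ⇒ sub: ((4*(x - 9)) - 4) - 8 = -56.
Step 2. [((4*(x - 9)) - 4) - 8 = -56] add 8: x sits inside (… - 8), so sub: (4*(x - 9)) - 4 = -48.
Step 3. [(4*(x - 9)) - 4 = -48] the outer -4 inverts by adding 4. So sub: 4*(x - 9) = -44.
Step 4. [4*(x - 9) = -44] LHS = 4·(…); ÷4 both sides ⇒ div: x - 9 = -11.
Step 5. [x - 9 = -11] add 9: x sits inside (… - 9) ⇒ sub: x = -2.

Answer: x ∈ {-2}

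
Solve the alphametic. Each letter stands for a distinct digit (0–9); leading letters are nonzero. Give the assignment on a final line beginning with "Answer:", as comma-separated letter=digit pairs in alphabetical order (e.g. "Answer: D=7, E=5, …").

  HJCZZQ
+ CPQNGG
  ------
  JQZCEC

Step 1. [col 1: Q + G ≡ C (mod 10)] column 1 (Q + G ≡ C (mod 10), carry-in 0) doesn't pin Q yet; pick Q=9 and continue ⇒ Q=9.
Step 2. [col 1: Q + G ≡ C (mod 10)] no forcing yet in column 1 (carry-in 0); G=4 is free and consistent — try it ⇒ G=4.
Step 3. [col 1: Q + G ≡ C (mod 10)] column 1: given Q=9, G=4, carry-in 0, and digits 4,9 already taken and all letters distinct, Q+G≡C (mod 10) forces C=3, so C=3.
Step 4. [col 2: Z + G ≡ E (mod 10)] several values work for E in column 2 (Z + G ≡ E (mod 10), carry-in 1); try E=7, so E=7.
Step 5. [col 2: Z + G ≡ E (mod 10)] in column 2 we have Z+G≡E with carry-in 1; given G=4, E=7 and digits 3,4,7,9 already taken and all letters distinct, that pins Z to 2. So Z=2.
Step 6. [col 3: Z + N ≡ C (mod 10)] column 3: given Z=2, C=3, carry-in 0, and digits 2,3,4,7,9 already taken and all letters distinct, Z+N≡C (mod 10) forces N=1. So N=1.
Step 7. [col 5: J + P ≡ Q (mod 10)] column 5 (J + P ≡ Q (mod 10), carry-in 1) doesn't pin P yet; pick P=0 and continue. So P=0.
Step 8. [col 5: J + P ≡ Q (mod 10)] in column 5 we have J+P≡Q with carry-in 1; given P=0, Q=9 and digits 0,1,2,3,4,7,9 already taken and all letters distinct, that pins J to 8 ⇒ J=8.
Step 9. [col 6: H + C ≡ J (mod 10)] column 6 reads H+C+carry(0)=J with C=3, J=8; with digits 0,1,2,3,4,7,8,9 already taken and all letters distinct, the only value for H is 5 ⇒ H=5.

Answer: C=3, E=7, G=4, H=5, J=8, N=1, P=0, Q=9, Z=2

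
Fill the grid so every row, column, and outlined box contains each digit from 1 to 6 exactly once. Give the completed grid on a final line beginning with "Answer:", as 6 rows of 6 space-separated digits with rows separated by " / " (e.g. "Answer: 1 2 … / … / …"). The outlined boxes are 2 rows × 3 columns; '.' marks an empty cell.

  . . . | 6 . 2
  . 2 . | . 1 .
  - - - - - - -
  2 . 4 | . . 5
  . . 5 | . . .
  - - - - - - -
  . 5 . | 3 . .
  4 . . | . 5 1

Step 1. [r1c1∈{1,3,5}] across row 1, 5 lands solely at r1c1, so r1c1=5.
Step 2. [r1c2∈{1,3,4}] r1c2 is the only open cell in col 2 admitting 4 ⇒ r1c2=4.
Step 3. [r1c5∈{3}] r1c5 is down to just 3. So r1c5=3.
Step 4. [r3c2∈{1,3,6}] r3c2 is the only open cell in row 3 admitting 3, so r3c2=3.
Step 5. [r6c2∈{6}] r6c2 has the single candidate 6 ⇒ r6c2=6.
Step 6. [r4c1∈{1,6}] box 3 places 6 nowhere but r4c1 ⇒ r4c1=6.
Step 7. [r6c4∈{2}] r6c4 has the single candidate 2, so r6c4=2.
Step 8. [r2c6∈{4}] nothing but 4 survives at r2c6 ⇒ r2c6=4.
Step 9. [r4c4∈{1,4}] r4c4 is the only open cell in col 4 admitting 4, so r4c4=4.
Step 10. [r2c3∈{3,6}] row 2 places 6 nowhere but r2c3, so r2c3=6.
Step 11. [r5c5∈{4,6}] in row 5, 4 fits only at r5c5 ⇒ r5c5=4.
Step 12. [r5c3∈{1,2}] in row 5, 2 fits only at r5c3, so r5c3=2.
Step 13. [r5c1∈{1}] r5c1 has the single candidate 1, so r5c1=1.
Step 14. [r4c2∈{1}] r4c2 has the single candidate 1. So r4c2=1.
Step 15. [r4c6∈{3}] nothing but 3 survives at r4c6. So r4c6=3.
Step 16. [r5c6∈{6}] r5c6's peers cover all but 6. So r5c6=6.
Step 17. [r2c1∈{3}] r2c1 has the single candidate 3 ⇒ r2c1=3.
Step 18. [r4c5∈{2}] nothing but 2 survives at r4c5 ⇒ r4c5=2.
Step 19. [r1c3∈{1}] only 1 remains possible at r1c3. So r1c3=1.
Step 20. [r6c3∈{3}] r6c3 is down to just 3. So r6c3=3.
Step 21. [r3c4∈{1}] only 1 remains possible at r3c4, so r3c4=1.
Step 22. [r2c4∈{5}] nothing but 5 survives at r2c4 ⇒ r2c4=5.
Step 23. [r3c5∈{6}] r3c5's peers cover all but 6 ⇒ r3c5=6.

Answer: 5 4 1 6 3 2 / 3 2 6 5 1 4 / 2 3 4 1 6 5 / 6 1 5 4 2 3 / 1 5 2 3 4 6 / 4 6 3 2 5 1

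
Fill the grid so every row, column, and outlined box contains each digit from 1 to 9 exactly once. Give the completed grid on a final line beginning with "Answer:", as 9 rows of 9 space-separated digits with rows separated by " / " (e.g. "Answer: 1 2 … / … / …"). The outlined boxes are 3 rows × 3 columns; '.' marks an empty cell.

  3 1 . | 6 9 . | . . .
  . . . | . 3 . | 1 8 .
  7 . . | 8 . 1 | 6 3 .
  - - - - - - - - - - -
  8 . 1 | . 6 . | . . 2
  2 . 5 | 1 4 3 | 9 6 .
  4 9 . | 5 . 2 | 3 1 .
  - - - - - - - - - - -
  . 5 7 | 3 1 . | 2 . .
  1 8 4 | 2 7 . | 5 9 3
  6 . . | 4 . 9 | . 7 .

Step 1. [r6c9∈{7,8}] across row 6, 7 lands solely at r6c9. So r6c9=7.
Step 2. [r4c6∈{7}] nothing but 7 survives at r4c6, so r4c6=7.
Step 3. [r7c9∈{4,6,8}] across col 9, 6 lands solely at r7c9 ⇒ r7c9=6.
Step 4. [r2c1∈{5,9}] r2c1 is the only open cell in col 1 admitting 5, so r2c1=5.
Step 5. [r1c6∈{4,5}] across col 6, 5 lands solely at r1c6. So r1c6=5.
Step 6. [r1c9∈{4}] r1c9 is down to just 4. So r1c9=4.
Step 7. [r2c2∈{2,4,6}] 6 has one home in col 2: r2c2. So r2c2=6.
Step 8. [r2c3∈{2,9}] r2c3 is the only open cell in row 2 admitting 2, so r2c3=2.
Step 9. [r9c7∈{8}] r9c7's peers cover all but 8, so r9c7=8.
Step 10. [r4c7∈{4}] only 4 remains possible at r4c7, so r4c7=4.
Step 11. [r9c2∈{2,3}] in row 9, 2 fits only at r9c2. So r9c2=2.
Step 12. [r2c9∈{9}] r2c9 is down to just 9, so r2c9=9.
Step 13. [r3c9∈{5}] only 5 remains possible at r3c9, so r3c9=5.
Step 14. [r3c2∈{4}] nothing but 4 survives at r3c2 ⇒ r3c2=4.
Step 15. [r4c8∈{5}] only 5 remains possible at r4c8, so r4c8=5.
Step 16. [r5c9∈{8}] only 8 remains possible at r5c9, so r5c9=8.
Step 17. [r9c9∈{1}] r9c9 has the single candidate 1. So r9c9=1.
Step 18. [r4c2∈{3}] r4c2's peers cover all but 3, so r4c2=3.
Step 19. [r1c7∈{7}] r1c7 has the single candidate 7. So r1c7=7.
Step 20. [r8c6∈{6}] r8c6's peers cover all but 6, so r8c6=6.
Step 21. [r9c5∈{5}] nothing but 5 survives at r9c5. So r9c5=5.
Step 22. [r2c4∈{7}] r2c4 is down to just 7. So r2c4=7.
Step 23. [r1c8∈{2}] r1c8 is down to just 2. So r1c8=2.
Step 24. [r3c5∈{2}] r3c5's peers cover all but 2. So r3c5=2.
Step 25. [r3c3∈{9}] nothing but 9 survives at r3c3 ⇒ r3c3=9.
Step 26. [r7c6∈{8}] r7c6 is down to just 8, so r7c6=8.
Step 27. [r9c3∈{3}] nothing but 3 survives at r9c3, so r9c3=3.
Step 28. [r4c4∈{9}] r4c4 has the single candidate 9. So r4c4=9.
Step 29. [r7c1∈{9}] only 9 remains possible at r7c1. So r7c1=9.
Step 30. [r6c5∈{8}] r6c5 has the single candidate 8, so r6c5=8.
Step 31. [r2c6∈{4}] r2c6 has the single candidate 4, so r2c6=4.
Step 32. [r5c2∈{7}] nothing but 7 survives at r5c2. So r5c2=7.
Step 33. [r7c8∈{4}] nothing but 4 survives at r7c8. So r7c8=4.
Step 34. [r6c3∈{6}] r6c3 has the single candidate 6, so r6c3=6.
Step 35. [r1c3∈{8}] r1c3's peers cover all but 8, so r1c3=8.

Answer: 3 1 8 6 9 5 7 2 4 / 5 6 2 7 3 4 1 8 9 / 7 4 9 8 2 1 6 3 5 / 8 3 1 9 6 7 4 5 2 / 2 7 5 1 4 3 9 6 8 / 4 9 6 5 8 2 3 1 7 / 9 5 7 3 1 8 2 4 6 / 1 8 4 2 7 6 5 9 3 / 6 2 3 4 5 9 8 7 1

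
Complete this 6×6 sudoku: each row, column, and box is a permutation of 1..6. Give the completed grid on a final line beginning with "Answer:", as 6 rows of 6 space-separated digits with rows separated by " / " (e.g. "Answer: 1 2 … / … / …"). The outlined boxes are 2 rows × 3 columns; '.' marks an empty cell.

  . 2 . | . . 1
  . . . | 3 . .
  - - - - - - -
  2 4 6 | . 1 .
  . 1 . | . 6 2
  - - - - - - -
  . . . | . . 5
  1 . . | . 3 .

Step 1. [r4c4∈{4,5}] in row 4, 4 fits only at r4c4. So r4c4=4.
Step 2. [r2c5∈{2,4,5}] r2c5 is the only open cell in row 2 admitting 2, so r2c5=2.
Step 3. [r1c5∈{4,5}] r1c5 is the only open cell in col 5 admitting 5 ⇒ r1c5=5.
Step 4. [r1c4∈{6}] nothing but 6 survives at r1c4. So r1c4=6.
Step 5. [r5c2∈{3,6}] across col 2, 3 lands solely at r5c2, so r5c2=3.
Step 6. [r2c6∈{4}] nothing but 4 survives at r2c6. So r2c6=4.
Step 7. [r6c3∈{2,4,5}] r6c3 is the only open cell in row 6 admitting 4. So r6c3=4.
Step 8. [r6c2∈{5,6}] r6c2 is the only open cell in row 6 admitting 5. So r6c2=5.
Step 9. [r1c3∈{3}] r1c3 is down to just 3, so r1c3=3.
Step 10. [r4c3∈{5}] only 5 remains possible at r4c3 ⇒ r4c3=5.
Step 11. [r2c2∈{6}] nothing but 6 survives at r2c2. So r2c2=6.
Step 12. [r6c4∈{2}] nothing but 2 survives at r6c4, so r6c4=2.
Step 13. [r6c6∈{6}] r6c6 has the single candidate 6, so r6c6=6.
Step 14. [r4c1∈{3}] r4c1 has the single candidate 3. So r4c1=3.
Step 15. [r1c1∈{4}] only 4 remains possible at r1c1. So r1c1=4.
Step 16. [r3c6∈{3}] r3c6 is down to just 3 ⇒ r3c6=3.
Step 17. [r5c3∈{2}] r5c3 is down to just 2, so r5c3=2.
Step 18. [r2c1∈{5}] r2c1's peers cover all but 5. So r2c1=5.
Step 19. [r2c3∈{1}] nothing but 1 survives at r2c3. So r2c3=1.
Step 20. [r5c5∈{4}] r5c5's peers cover all but 4. So r5c5=4.
Step 21. [r5c1∈{6}] nothing but 6 survives at r5c1, so r5c1=6.
Step 22. [r3c4∈{5}] r3c4 is down to just 5. So r3c4=5.
Step 23. [r5c4∈{1}] nothing but 1 survives at r5c4 ⇒ r5c4=1.

Answer: 4 2 3 6 5 1 / 5 6 1 3 2 4 / 2 4 6 5 1 3 / 3 1 5 4 6 2 / 6 3 2 1 4 5 / 1 5 4 2 3 6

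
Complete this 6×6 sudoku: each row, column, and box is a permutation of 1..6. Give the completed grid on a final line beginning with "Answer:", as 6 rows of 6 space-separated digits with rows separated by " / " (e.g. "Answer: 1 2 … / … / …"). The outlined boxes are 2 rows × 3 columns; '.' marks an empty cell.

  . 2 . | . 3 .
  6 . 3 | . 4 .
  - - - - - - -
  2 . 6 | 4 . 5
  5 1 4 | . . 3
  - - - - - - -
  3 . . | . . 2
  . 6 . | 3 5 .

Step 1. [r2c6∈{1}] only 1 remains possible at r2c6. So r2c6=1.
Step 2. [r2c2∈{5}] only 5 remains possible at r2c2 ⇒ r2c2=5.
Step 3. [r5c4∈{1,6}] r5c4 is the only open cell in col 4 admitting 1. So r5c4=1.
Step 4. [r4c5∈{2,6}] col 5 places 2 nowhere but r4c5, so r4c5=2.
Step 5. [r1c1∈{1,4}] r1c1 is the only open cell in row 1 admitting 4, so r1c1=4.
Step 6. [r1c6∈{6}] r1c6's peers cover all but 6. So r1c6=6.
Step 7. [r1c3∈{1}] r1c3 is down to just 1 ⇒ r1c3=1.
Step 8. [r3c2∈{3}] nothing but 3 survives at r3c2. So r3c2=3.
Step 9. [r1c4∈{5}] nothing but 5 survives at r1c4 ⇒ r1c4=5.
Step 10. [r4c4∈{6}] r4c4 is down to just 6 ⇒ r4c4=6.
Step 11. [r3c5∈{1}] r3c5 is down to just 1, so r3c5=1.
Step 12. [r5c3∈{5}] r5c3 is down to just 5, so r5c3=5.
Step 13. [r2c4∈{2}] only 2 remains possible at r2c4, so r2c4=2.
Step 14. [r6c6∈{4}] only 4 remains possible at r6c6 ⇒ r6c6=4.
Step 15. [r5c5∈{6}] r5c5's peers cover all but 6 ⇒ r5c5=6.
Step 16. [r6c1∈{1}] r6c1's peers cover all but 1. So r6c1=1.
Step 17. [r6c3∈{2}] r6c3 has the single candidate 2. So r6c3=2.
Step 18. [r5c2∈{4}] only 4 remains possible at r5c2 ⇒ r5c2=4.

Answer: 4 2 1 5 3 6 / 6 5 3 2 4 1 / 2 3 6 4 1 5 / 5 1 4 6 2 3 / 3 4 5 1 6 2 / 1 6 2 3 5 4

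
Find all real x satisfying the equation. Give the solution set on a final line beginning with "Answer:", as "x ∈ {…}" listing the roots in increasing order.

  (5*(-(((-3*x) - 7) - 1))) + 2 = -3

Step 1. [(5*(-(((-3*x) - 7) - 1))) + 2 = -3] the outer +2 inverts by subtracting 2, so sub: 5*(-(((-3*x) - 7) - 1)) = -5.
Step 2. [5*(-(((-3*x) - 7) - 1)) = -5] LHS = 5·(…); ÷5 both sides, so div: -(((-3*x) - 7) - 1) = -1.
Step 3. [-(((-3*x) - 7) - 1) = -1] LHS negated; negate both sides ⇒ neg: ((-3*x) - 7) - 1 = 1.
Step 4. [((-3*x) - 7) - 1 = 1] add 1: x sits inside (… - 1), so sub: (-3*x) - 7 = 2.
Step 5. [(-3*x) - 7 = 2] add 7: x sits inside (… - 7), so sub: -3*x = 9.
Step 6. [-3*x = 9] LHS = -3·(…); ÷-3 both sides. So div: x = -3.

Answer: x ∈ {-3}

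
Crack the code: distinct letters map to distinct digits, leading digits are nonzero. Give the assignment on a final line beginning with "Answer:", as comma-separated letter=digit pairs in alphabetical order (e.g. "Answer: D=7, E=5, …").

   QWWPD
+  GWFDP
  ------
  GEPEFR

Step 1. [col 1: D + P ≡ R (mod 10)] several values work for D in column 1 (D + P ≡ R (mod 10), carry-in 0); try D=8. So D=8.
Step 2. [col 1: D + P ≡ R (mod 10)] R=5 is one option consistent with column 1 (D + P ≡ R (mod 10), carry-in 0) — take it ⇒ R=5.
Step 3. [G] G is the leading digit of a 6-digit sum of two 5-digit numbers; the final carry is exactly 1. So G=1.
Step 4. [col 1: D + P ≡ R (mod 10)] in column 1 we have D+P≡R with carry-in 0; given D=8, R=5 and digits 1,5,8 already taken and all letters distinct, that pins P to 7 ⇒ P=7.
Step 5. [col 2: P + D ≡ F (mod 10)] in column 2 we have P+D≡F with carry-in 1; given P=7, D=8 and digits 1,5,7,8 already taken and all letters distinct, that pins F to 6. So F=6.
Step 6. [col 3: W + F ≡ E (mod 10)] several values work for W in column 3 (W + F ≡ E (mod 10), carry-in 1); try W=3, so W=3.
Step 7. [col 3: W + F ≡ E (mod 10)] from column 3 (W=3, F=6, carry-in 1, digits 1,3,5,6,7,8 already taken and all letters distinct): E must equal 0, so E=0.
Step 8. [col 5: Q + G ≡ E (mod 10)] column 5 reads Q+G+carry(0)=E with G=1, E=0; with digits 0,1,3,5,6,7,8 already taken and all letters distinct, the only value for Q is 9, so Q=9.

Answer: D=8, E=0, F=6, G=1, P=7, Q=9, R=5, W=3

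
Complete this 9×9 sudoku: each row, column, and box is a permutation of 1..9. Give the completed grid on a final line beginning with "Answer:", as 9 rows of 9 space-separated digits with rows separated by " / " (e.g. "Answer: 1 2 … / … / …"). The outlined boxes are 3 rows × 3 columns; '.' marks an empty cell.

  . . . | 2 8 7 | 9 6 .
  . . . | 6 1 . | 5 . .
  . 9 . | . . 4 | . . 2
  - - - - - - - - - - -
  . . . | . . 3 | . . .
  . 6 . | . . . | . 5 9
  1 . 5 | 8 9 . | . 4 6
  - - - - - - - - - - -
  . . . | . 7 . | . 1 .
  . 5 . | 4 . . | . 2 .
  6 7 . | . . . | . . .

Step 1. [r6c7∈{2,3,7}] 7 has one home in row 6: r6c7. So r6c7=7.
Step 2. [r4c8∈{8}] r4c8 has the single candidate 8, so r4c8=8.
Step 3. [r5c7∈{1,2,3}] in box 6, 3 fits only at r5c7. So r5c7=3.
Step 4. [r6c6∈{2}] r6c6 is down to just 2. So r6c6=2.
Step 5. [r1c2∈{1,3,4}] 1 has one home in col 2: r1c2. So r1c2=1.
Step 6. [r4c7∈{1,2}] r4c7 is the only open cell in col 7 admitting 2 ⇒ r4c7=2.
Step 7. [r4c2∈{4}] r4c2 has the single candidate 4 ⇒ r4c2=4.
Step 8. [r5c6∈{1}] r5c6 is down to just 1, so r5c6=1.
Step 9. [r9c4∈{1,3,5,9}] r9c4 is the only open cell in col 4 admitting 1, so r9c4=1.
Step 10. [r7c4∈{3,5,9}] col 4 places 9 nowhere but r7c4 ⇒ r7c4=9.
Step 11. [r3c4∈{3,5}] r3c4 is the only open cell in col 4 admitting 3, so r3c4=3.
Step 12. [r3c8∈{7}] nothing but 7 survives at r3c8, so r3c8=7.
Step 13. [r2c8∈{3}] r2c8's peers cover all but 3, so r2c8=3.
Step 14. [r1c9∈{4}] r1c9 has the single candidate 4. So r1c9=4.
Step 15. [r2c9∈{8}] r2c9's peers cover all but 8 ⇒ r2c9=8.
Step 16. [r7c2∈{2,3,8}] 8 has one home in col 2: r7c2, so r7c2=8.
Step 17. [r1c3∈{3}] r1c3 is down to just 3, so r1c3=3.
Step 18. [r9c5∈{2,3,5}] 2 has one home in col 5: r9c5. So r9c5=2.
Step 19. [r8c5∈{3,6}] across col 5, 3 lands solely at r8c5. So r8c5=3.
Step 20. [r5c4∈{7}] r5c4's peers cover all but 7 ⇒ r5c4=7.
Step 21. [r7c1∈{2,3,4}] in col 1, 3 fits only at r7c1, so r7c1=3.
Step 22. [r7c3∈{2,4}] r7c3 is the only open cell in row 7 admitting 2. So r7c3=2.
Step 23. [r2c1∈{2,4,7}] across col 1, 4 lands solely at r2c1. So r2c1=4.
Step 24. [r8c1∈{9}] nothing but 9 survives at r8c1 ⇒ r8c1=9.
Step 25. [r3c5∈{5}] only 5 remains possible at r3c5 ⇒ r3c5=5.
Step 26. [r7c9∈{5}] r7c9 is down to just 5. So r7c9=5.
Step 27. [r7c6∈{6}] nothing but 6 survives at r7c6 ⇒ r7c6=6.
Step 28. [r8c6∈{8}] only 8 remains possible at r8c6. So r8c6=8.
Step 29. [r3c1∈{8}] only 8 remains possible at r3c1 ⇒ r3c1=8.
Step 30. [r9c7∈{4,8}] in row 9, 8 fits only at r9c7, so r9c7=8.
Step 31. [r4c3∈{7,9}] r4c3 is the only open cell in row 4 admitting 9. So r4c3=9.
Step 32. [r8c9∈{7}] r8c9 has the single candidate 7, so r8c9=7.
Step 33. [r3c7∈{1}] r3c7 is down to just 1. So r3c7=1.
Step 34. [r9c6∈{5}] only 5 remains possible at r9c6, so r9c6=5.
Step 35. [r9c3∈{4}] nothing but 4 survives at r9c3, so r9c3=4.
Step 36. [r4c5∈{6}] nothing but 6 survives at r4c5. So r4c5=6.
Step 37. [r5c5∈{4}] r5c5 has the single candidate 4, so r5c5=4.
Step 38. [r4c4∈{5}] only 5 remains possible at r4c4 ⇒ r4c4=5.
Step 39. [r8c7∈{6}] only 6 remains possible at r8c7 ⇒ r8c7=6.
Step 40. [r3c3∈{6}] r3c3 is down to just 6. So r3c3=6.
Step 41. [r9c8∈{9}] r9c8 is down to just 9, so r9c8=9.
Step 42. [r4c1∈{7}] r4c1's peers cover all but 7, so r4c1=7.
Step 43. [r2c6∈{9}] nothing but 9 survives at r2c6 ⇒ r2c6=9.
Step 44. [r4c9∈{1}] r4c9 is down to just 1, so r4c9=1.
Step 45. [r2c3∈{7}] nothing but 7 survives at r2c3, so r2c3=7.
Step 46. [r7c7∈{4}] r7c7 is down to just 4. So r7c7=4.
Step 47. [r5c1∈{2}] nothing but 2 survives at r5c1 ⇒ r5c1=2.
Step 48. [r2c2∈{2}] r2c2 is down to just 2. So r2c2=2.
Step 49. [r9c9∈{3}] r9c9 has the single candidate 3, so r9c9=3.
Step 50. [r5c3∈{8}] only 8 remains possible at r5c3. So r5c3=8.
Step 51. [r8c3∈{1}] r8c3 has the single candidate 1. So r8c3=1.
Step 52. [r1c1∈{5}] only 5 remains possible at r1c1, so r1c1=5.
Step 53. [r6c2∈{3}] r6c2's peers cover all but 3, so r6c2=3.

Answer: 5 1 3 2 8 7 9 6 4 / 4 2 7 6 1 9 5 3 8 / 8 9 6 3 5 4 1 7 2 / 7 4 9 5 6 3 2 8 1 / 2 6 8 7 4 1 3 5 9 / 1 3 5 8 9 2 7 4 6 / 3 8 2 9 7 6 4 1 5 / 9 5 1 4 3 8 6 2 7 / 6 7 4 1 2 5 8 9 3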